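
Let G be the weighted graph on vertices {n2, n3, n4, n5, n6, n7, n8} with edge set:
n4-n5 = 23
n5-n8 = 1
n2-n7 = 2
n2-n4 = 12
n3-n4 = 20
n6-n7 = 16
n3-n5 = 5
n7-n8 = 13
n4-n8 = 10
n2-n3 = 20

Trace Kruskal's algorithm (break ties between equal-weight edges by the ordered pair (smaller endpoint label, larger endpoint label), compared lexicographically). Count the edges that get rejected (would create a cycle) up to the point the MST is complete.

Sort edges by weight, then run Kruskal:
n5-n8 (1): add. Components now {n7} {n5,n8} {n4} {n6} {n3} {n2}
n2-n7 (2): add. Components now {n2,n7} {n5,n8} {n4} {n6} {n3}
n3-n5 (5): add. Components now {n2,n7} {n3,n5,n8} {n4} {n6}
n4-n8 (10): add. Components now {n2,n7} {n3,n4,n5,n8} {n6}
n2-n4 (12): add. Components now {n2,n3,n4,n5,n7,n8} {n6}
n7-n8 (13): skip — n7 and n8 already connected.
n6-n7 (16): add. Components now {n2,n3,n4,n5,n6,n7,n8}
Edges rejected before the tree was complete: 1.

1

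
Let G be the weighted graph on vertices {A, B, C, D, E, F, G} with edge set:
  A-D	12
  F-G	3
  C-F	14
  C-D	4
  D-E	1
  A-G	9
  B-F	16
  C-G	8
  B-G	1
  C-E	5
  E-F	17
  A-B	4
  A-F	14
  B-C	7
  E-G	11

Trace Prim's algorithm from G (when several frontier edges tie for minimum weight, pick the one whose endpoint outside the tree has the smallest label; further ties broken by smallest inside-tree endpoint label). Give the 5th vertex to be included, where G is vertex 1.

Grow the tree from G using Prim:
Step 1: cheapest edge leaving the tree is B-G (1); add B.
Step 2: cheapest edge leaving the tree is F-G (3); add F.
Step 3: cheapest edge leaving the tree is A-B (4); add A.
Step 4: cheapest edge leaving the tree is B-C (7); add C.
Step 5: cheapest edge leaving the tree is C-D (4); add D.
Step 6: cheapest edge leaving the tree is D-E (1); add E.
Vertex order: G, B, F, A, C, D, E. The 5th vertex is C.

C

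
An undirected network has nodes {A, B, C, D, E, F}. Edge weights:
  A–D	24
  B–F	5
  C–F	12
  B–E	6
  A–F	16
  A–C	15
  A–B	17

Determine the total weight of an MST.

62

Kruskal: consider edges lightest-first.
B–F (5): add — endpoints in different components.
B–E (6): add — endpoints in different components.
C–F (12): add — endpoints in different components.
A–C (15): add — endpoints in different components.
A–F (16): skip — A and F already connected.
A–B (17): skip — A and B already connected.
A–D (24): add — endpoints in different components.
MST edges: B–F, B–E, C–F, A–C, A–D; total weight 5+6+12+15+24 = 62.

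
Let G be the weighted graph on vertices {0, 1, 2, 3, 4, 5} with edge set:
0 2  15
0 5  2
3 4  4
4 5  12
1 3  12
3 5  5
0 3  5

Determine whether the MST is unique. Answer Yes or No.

No

Kruskal's algorithm — process edges by increasing weight (ties by edge label):
0 5 (2): add — endpoints in different components.
3 4 (4): add — endpoints in different components.
0 3 (5): add — endpoints in different components.
3 5 (5): skip — 3 and 5 already connected.
1 3 (12): add — endpoints in different components.
4 5 (12): skip — 4 and 5 already connected.
0 2 (15): add — endpoints in different components.
Non-tree edge 3 5 has weight 5, equal to the heaviest edge on its tree cycle — swapping gives another MST of the same weight. Not unique.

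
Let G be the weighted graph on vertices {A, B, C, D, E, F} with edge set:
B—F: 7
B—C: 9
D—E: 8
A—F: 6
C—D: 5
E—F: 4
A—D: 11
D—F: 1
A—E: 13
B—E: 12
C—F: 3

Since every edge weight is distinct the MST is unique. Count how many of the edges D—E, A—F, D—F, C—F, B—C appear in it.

Kruskal: consider edges lightest-first.
D—F (1): add. Components now {A} {B} {C} {D,F} {E}
C—F (3): add. Components now {A} {B} {C,D,F} {E}
E—F (4): add. Components now {A} {B} {C,D,E,F}
C—D (5): skip — C and D already connected.
A—F (6): add. Components now {A,C,D,E,F} {B}
B—F (7): add. Components now {A,B,C,D,E,F}
MST edge set: {D—F, C—F, E—F, A—F, B—F}.
Of the listed edges, {A—F, D—F, C—F} are in the MST → 3.

3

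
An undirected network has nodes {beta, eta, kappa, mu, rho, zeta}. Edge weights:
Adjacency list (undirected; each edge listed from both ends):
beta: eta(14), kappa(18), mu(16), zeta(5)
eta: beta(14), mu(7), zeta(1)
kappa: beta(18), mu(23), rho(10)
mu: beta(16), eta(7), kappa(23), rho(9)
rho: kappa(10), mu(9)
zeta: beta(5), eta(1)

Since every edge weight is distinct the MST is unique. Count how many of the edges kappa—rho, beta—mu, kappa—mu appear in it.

1

Kruskal: consider edges lightest-first.
eta—zeta (1): add. Components now {rho} {mu} {eta,zeta} {beta} {kappa}
beta—zeta (5): add. Components now {rho} {mu} {beta,eta,zeta} {kappa}
eta—mu (7): add. Components now {rho} {beta,eta,mu,zeta} {kappa}
mu—rho (9): add. Components now {beta,eta,mu,rho,zeta} {kappa}
kappa—rho (10): add. Components now {beta,eta,kappa,mu,rho,zeta}
MST edge set: {eta—zeta, beta—zeta, eta—mu, mu—rho, kappa—rho}.
Of the listed edges, {kappa—rho} are in the MST → 1.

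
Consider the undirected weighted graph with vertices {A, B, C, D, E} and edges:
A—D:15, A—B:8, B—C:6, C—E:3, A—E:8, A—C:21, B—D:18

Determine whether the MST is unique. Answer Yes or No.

No

Kruskal: consider edges lightest-first.
C—E (3): add. Components now {A} {B} {C,E} {D}
B—C (6): add. Components now {A} {B,C,E} {D}
A—B (8): add. Components now {A,B,C,E} {D}
A—E (8): skip — A and E already connected.
A—D (15): add. Components now {A,B,C,D,E}
Non-tree edge A—E has weight 8, equal to the heaviest edge on its tree cycle — swapping gives another MST of the same weight. Not unique.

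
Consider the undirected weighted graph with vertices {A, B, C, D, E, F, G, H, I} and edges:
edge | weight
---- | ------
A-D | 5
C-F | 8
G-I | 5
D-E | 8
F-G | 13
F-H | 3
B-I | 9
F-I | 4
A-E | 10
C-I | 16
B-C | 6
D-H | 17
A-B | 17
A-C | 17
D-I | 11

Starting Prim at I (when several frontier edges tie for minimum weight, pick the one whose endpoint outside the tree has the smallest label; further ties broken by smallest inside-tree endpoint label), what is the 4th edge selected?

Grow the tree from I using Prim:
Step 1: cheapest edge leaving the tree is F-I (4); add F.
Step 2: cheapest edge leaving the tree is F-H (3); add H.
Step 3: cheapest edge leaving the tree is G-I (5); add G.
Step 4: cheapest edge leaving the tree is C-F (8); add C.
Step 5: cheapest edge leaving the tree is B-C (6); add B.
Step 6: cheapest edge leaving the tree is D-I (11); add D.
Step 7: cheapest edge leaving the tree is A-D (5); add A.
Step 8: cheapest edge leaving the tree is D-E (8); add E.
The 4th edge added is C-F.

C-F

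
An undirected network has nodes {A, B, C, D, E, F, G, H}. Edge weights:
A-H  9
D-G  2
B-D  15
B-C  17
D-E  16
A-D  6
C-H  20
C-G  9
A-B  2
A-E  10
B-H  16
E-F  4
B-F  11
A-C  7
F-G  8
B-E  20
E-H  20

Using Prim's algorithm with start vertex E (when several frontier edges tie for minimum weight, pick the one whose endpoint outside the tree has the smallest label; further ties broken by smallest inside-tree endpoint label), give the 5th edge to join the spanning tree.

Prim, starting at E.
Step 1: cheapest edge leaving the tree is E-F (4); add F.
Step 2: cheapest edge leaving the tree is F-G (8); add G.
Step 3: cheapest edge leaving the tree is D-G (2); add D.
Step 4: cheapest edge leaving the tree is A-D (6); add A.
Step 5: cheapest edge leaving the tree is A-B (2); add B.
Step 6: cheapest edge leaving the tree is A-C (7); add C.
Step 7: cheapest edge leaving the tree is A-H (9); add H.
The 5th edge added is A-B.

A-B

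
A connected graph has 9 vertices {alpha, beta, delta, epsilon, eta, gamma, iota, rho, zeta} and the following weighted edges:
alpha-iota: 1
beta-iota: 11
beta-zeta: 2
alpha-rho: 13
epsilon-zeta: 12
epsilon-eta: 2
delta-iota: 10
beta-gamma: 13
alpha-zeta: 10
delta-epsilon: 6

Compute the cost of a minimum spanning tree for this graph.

57

Kruskal's algorithm — process edges by increasing weight (ties by edge label):
alpha-iota (1): add — endpoints in different components.
beta-zeta (2): add — endpoints in different components.
epsilon-eta (2): add — endpoints in different components.
delta-epsilon (6): add — endpoints in different components.
alpha-zeta (10): add — endpoints in different components.
delta-iota (10): add — endpoints in different components.
beta-iota (11): skip — iota and beta already connected.
epsilon-zeta (12): skip — epsilon and zeta already connected.
alpha-rho (13): add — endpoints in different components.
beta-gamma (13): add — endpoints in different components.
MST edges: alpha-iota, beta-zeta, epsilon-eta, delta-epsilon, alpha-zeta, delta-iota, alpha-rho, beta-gamma; total weight 1+2+2+6+10+10+13+13 = 57.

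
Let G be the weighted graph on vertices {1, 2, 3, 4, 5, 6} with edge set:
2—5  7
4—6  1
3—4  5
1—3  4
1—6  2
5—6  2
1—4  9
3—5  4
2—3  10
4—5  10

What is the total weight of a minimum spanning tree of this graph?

Prim's algorithm from 4:
Step 1: frontier [4—6 1, 3—4 5, 1—4 9, 4—5 10] → take 4—6 (1); add 6.
Step 2: frontier [3—4 5, 1—4 9, 4—5 10, 1—6 2, 5—6 2] → take 1—6 (2); add 1.
Step 3: frontier [1—3 4, 3—4 5, 4—5 10, 5—6 2] → take 5—6 (2); add 5.
Step 4: frontier [1—3 4, 3—4 5, 3—5 4, 2—5 7] → take 1—3 (4); add 3.
Step 5: frontier [2—3 10, 2—5 7] → take 2—5 (7); add 2.
MST edges: 4—6, 1—6, 5—6, 1—3, 2—5; total weight 1+2+2+4+7 = 16.

16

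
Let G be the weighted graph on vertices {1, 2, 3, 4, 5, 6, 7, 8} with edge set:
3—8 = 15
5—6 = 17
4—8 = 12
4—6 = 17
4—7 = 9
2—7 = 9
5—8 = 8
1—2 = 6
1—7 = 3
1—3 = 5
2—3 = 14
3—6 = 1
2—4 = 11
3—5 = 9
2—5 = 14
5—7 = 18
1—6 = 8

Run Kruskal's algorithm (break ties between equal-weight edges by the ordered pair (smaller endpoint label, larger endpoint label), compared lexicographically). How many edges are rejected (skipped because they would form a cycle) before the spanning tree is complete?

2

Kruskal's algorithm — process edges by increasing weight (ties by edge label):
3—6 (1): add — endpoints in different components.
1—7 (3): add — endpoints in different components.
1—3 (5): add — endpoints in different components.
1—2 (6): add — endpoints in different components.
1—6 (8): skip — 1 and 6 already connected.
5—8 (8): add — endpoints in different components.
2—7 (9): skip — 2 and 7 already connected.
3—5 (9): add — endpoints in different components.
4—7 (9): add — endpoints in different components.
Edges rejected before the tree was complete: 2.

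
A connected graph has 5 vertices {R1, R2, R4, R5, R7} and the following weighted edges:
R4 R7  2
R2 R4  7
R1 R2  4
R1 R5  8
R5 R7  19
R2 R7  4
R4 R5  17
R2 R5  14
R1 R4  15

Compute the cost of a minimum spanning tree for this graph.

18

Sort edges by weight, then run Kruskal:
R4 R7 (2): add. Components now {R1} {R2} {R4,R7} {R5}
R1 R2 (4): add. Components now {R1,R2} {R4,R7} {R5}
R2 R7 (4): add. Components now {R1,R2,R4,R7} {R5}
R2 R4 (7): skip — R2 and R4 already connected.
R1 R5 (8): add. Components now {R1,R2,R4,R5,R7}
MST edges: R4 R7, R1 R2, R2 R7, R1 R5; total weight 2+4+4+8 = 18.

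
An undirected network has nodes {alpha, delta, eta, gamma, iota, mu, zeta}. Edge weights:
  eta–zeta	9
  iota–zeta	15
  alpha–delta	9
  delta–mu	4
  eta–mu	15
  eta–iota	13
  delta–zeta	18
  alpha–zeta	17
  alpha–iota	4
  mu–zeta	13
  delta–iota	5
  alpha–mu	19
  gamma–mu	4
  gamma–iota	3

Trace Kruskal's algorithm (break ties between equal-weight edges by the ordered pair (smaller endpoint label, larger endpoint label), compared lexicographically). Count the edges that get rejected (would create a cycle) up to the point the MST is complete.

Sort edges by weight, then run Kruskal:
gamma–iota (3): add — endpoints in different components.
alpha–iota (4): add — endpoints in different components.
delta–mu (4): add — endpoints in different components.
gamma–mu (4): add — endpoints in different components.
delta–iota (5): skip — iota and delta already connected.
alpha–delta (9): skip — alpha and delta already connected.
eta–zeta (9): add — endpoints in different components.
eta–iota (13): add — endpoints in different components.
Edges rejected before the tree was complete: 2.

2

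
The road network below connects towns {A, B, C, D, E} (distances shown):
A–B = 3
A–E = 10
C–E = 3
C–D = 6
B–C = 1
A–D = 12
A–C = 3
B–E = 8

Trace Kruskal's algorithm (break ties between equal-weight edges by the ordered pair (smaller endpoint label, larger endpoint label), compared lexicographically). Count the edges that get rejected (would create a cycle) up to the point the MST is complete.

Kruskal's algorithm — process edges by increasing weight (ties by edge label):
B–C (1): add — endpoints in different components.
A–B (3): add — endpoints in different components.
A–C (3): skip — A and C already connected.
C–E (3): add — endpoints in different components.
C–D (6): add — endpoints in different components.
Edges rejected before the tree was complete: 1.

1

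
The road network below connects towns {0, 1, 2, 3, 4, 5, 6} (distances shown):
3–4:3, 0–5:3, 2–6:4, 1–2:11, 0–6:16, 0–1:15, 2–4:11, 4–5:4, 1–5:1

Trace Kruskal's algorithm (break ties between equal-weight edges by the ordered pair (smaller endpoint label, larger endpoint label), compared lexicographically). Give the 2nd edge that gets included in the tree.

Sort edges by weight, then run Kruskal:
1–5 (1): add — endpoints in different components.
0–5 (3): add — endpoints in different components.
3–4 (3): add — endpoints in different components.
2–6 (4): add — endpoints in different components.
4–5 (4): add — endpoints in different components.
1–2 (11): add — endpoints in different components.
The 2nd edge added is 0–5.

0-5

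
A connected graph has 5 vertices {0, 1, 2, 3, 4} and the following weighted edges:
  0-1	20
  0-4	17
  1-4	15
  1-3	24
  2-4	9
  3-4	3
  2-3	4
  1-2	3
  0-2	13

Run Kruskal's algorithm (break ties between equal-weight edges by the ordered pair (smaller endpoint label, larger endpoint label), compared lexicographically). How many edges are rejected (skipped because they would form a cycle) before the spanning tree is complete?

1

Kruskal: consider edges lightest-first.
1-2 (3): add. Components now {0} {1,2} {3} {4}
3-4 (3): add. Components now {0} {1,2} {3,4}
2-3 (4): add. Components now {0} {1,2,3,4}
2-4 (9): skip — 2 and 4 already connected.
0-2 (13): add. Components now {0,1,2,3,4}
Edges rejected before the tree was complete: 1.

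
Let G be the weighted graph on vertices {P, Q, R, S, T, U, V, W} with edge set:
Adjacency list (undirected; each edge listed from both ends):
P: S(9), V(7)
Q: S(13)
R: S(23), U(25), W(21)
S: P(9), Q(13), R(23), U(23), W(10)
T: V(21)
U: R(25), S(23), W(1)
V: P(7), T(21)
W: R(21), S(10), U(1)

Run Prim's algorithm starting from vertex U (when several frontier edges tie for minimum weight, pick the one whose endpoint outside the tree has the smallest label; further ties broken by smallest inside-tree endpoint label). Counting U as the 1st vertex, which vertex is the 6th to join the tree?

Q

Prim, starting at U.
Step 1: cheapest edge leaving the tree is U—W (1); add W.
Step 2: cheapest edge leaving the tree is S—W (10); add S.
Step 3: cheapest edge leaving the tree is P—S (9); add P.
Step 4: cheapest edge leaving the tree is P—V (7); add V.
Step 5: cheapest edge leaving the tree is Q—S (13); add Q.
Step 6: cheapest edge leaving the tree is R—W (21); add R.
Step 7: cheapest edge leaving the tree is T—V (21); add T.
Vertex order: U, W, S, P, V, Q, R, T. The 6th vertex is Q.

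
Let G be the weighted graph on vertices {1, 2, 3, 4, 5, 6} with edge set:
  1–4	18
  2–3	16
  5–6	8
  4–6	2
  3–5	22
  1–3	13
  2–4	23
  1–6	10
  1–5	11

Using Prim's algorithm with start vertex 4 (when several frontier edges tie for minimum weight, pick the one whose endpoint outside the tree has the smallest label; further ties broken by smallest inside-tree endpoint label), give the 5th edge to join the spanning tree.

2-3

Prim, starting at 4.
Step 1: frontier [4–6 2, 1–4 18, 2–4 23] → take 4–6 (2); add 6.
Step 2: frontier [1–4 18, 2–4 23, 5–6 8, 1–6 10] → take 5–6 (8); add 5.
Step 3: frontier [1–4 18, 2–4 23, 1–5 11, 3–5 22, 1–6 10] → take 1–6 (10); add 1.
Step 4: frontier [1–3 13, 2–4 23, 3–5 22] → take 1–3 (13); add 3.
Step 5: frontier [2–3 16, 2–4 23] → take 2–3 (16); add 2.
The 5th edge added is 2–3.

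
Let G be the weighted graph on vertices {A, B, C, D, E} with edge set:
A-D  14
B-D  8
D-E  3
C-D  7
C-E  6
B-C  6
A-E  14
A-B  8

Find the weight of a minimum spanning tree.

Prim, starting at D.
Step 1: cheapest edge leaving the tree is D-E (3); add E.
Step 2: cheapest edge leaving the tree is C-E (6); add C.
Step 3: cheapest edge leaving the tree is B-C (6); add B.
Step 4: cheapest edge leaving the tree is A-B (8); add A.
MST edges: D-E, C-E, B-C, A-B; total weight 3+6+6+8 = 23.

23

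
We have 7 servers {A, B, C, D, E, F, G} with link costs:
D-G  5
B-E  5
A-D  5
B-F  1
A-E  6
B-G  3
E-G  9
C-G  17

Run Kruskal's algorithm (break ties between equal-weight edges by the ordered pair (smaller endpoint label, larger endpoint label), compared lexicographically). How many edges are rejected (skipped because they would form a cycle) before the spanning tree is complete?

Sort edges by weight, then run Kruskal:
B-F (1): add. Components now {A} {B,F} {C} {D} {E} {G}
B-G (3): add. Components now {A} {B,F,G} {C} {D} {E}
A-D (5): add. Components now {A,D} {B,F,G} {C} {E}
B-E (5): add. Components now {A,D} {B,E,F,G} {C}
D-G (5): add. Components now {A,B,D,E,F,G} {C}
A-E (6): skip — A and E already connected.
E-G (9): skip — E and G already connected.
C-G (17): add. Components now {A,B,C,D,E,F,G}
Edges rejected before the tree was complete: 2.

2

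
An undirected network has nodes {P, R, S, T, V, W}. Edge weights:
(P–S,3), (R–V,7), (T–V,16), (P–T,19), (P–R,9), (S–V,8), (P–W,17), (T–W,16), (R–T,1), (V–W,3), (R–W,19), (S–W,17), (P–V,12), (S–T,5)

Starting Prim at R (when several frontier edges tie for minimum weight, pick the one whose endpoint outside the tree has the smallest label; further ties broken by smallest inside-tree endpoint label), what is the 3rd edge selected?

Grow the tree from R using Prim:
Step 1: frontier [R–T 1, R–V 7, P–R 9, R–W 19] → take R–T (1); add T.
Step 2: frontier [R–V 7, P–R 9, R–W 19, S–T 5, T–V 16, T–W 16, P–T 19] → take S–T (5); add S.
Step 3: frontier [R–V 7, P–R 9, R–W 19, P–S 3, S–V 8, S–W 17, T–V 16, T–W 16, P–T 19] → take P–S (3); add P.
Step 4: frontier [P–V 12, P–W 17, R–V 7, R–W 19, S–V 8, S–W 17, T–V 16, T–W 16] → take R–V (7); add V.
Step 5: frontier [P–W 17, R–W 19, S–W 17, T–W 16, V–W 3] → take V–W (3); add W.
The 3rd edge added is P–S.

P-S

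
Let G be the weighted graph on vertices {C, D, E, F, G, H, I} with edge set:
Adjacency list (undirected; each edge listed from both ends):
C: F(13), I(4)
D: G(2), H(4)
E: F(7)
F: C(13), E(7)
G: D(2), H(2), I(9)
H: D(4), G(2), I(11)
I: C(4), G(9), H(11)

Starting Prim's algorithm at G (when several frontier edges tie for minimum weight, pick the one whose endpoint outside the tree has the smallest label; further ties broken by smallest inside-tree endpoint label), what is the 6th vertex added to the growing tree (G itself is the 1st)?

F

Prim, starting at G.
Step 1: cheapest edge leaving the tree is D–G (2); add D.
Step 2: cheapest edge leaving the tree is G–H (2); add H.
Step 3: cheapest edge leaving the tree is G–I (9); add I.
Step 4: cheapest edge leaving the tree is C–I (4); add C.
Step 5: cheapest edge leaving the tree is C–F (13); add F.
Step 6: cheapest edge leaving the tree is E–F (7); add E.
Vertex order: G, D, H, I, C, F, E. The 6th vertex is F.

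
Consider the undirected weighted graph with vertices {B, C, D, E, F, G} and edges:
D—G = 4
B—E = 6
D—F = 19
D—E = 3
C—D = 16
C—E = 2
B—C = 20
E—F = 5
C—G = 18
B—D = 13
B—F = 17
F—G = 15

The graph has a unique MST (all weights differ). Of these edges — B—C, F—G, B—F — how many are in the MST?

Sort edges by weight, then run Kruskal:
C—E (2): add — endpoints in different components.
D—E (3): add — endpoints in different components.
D—G (4): add — endpoints in different components.
E—F (5): add — endpoints in different components.
B—E (6): add — endpoints in different components.
MST edge set: {C—E, D—E, D—G, E—F, B—E}.
Of the listed edges, {} are in the MST → 0.

0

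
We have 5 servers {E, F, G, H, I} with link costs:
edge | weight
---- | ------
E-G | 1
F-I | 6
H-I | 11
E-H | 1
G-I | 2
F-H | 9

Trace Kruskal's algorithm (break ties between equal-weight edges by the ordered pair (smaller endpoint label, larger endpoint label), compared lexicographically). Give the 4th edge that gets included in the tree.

Kruskal's algorithm — process edges by increasing weight (ties by edge label):
E-G (1): add — endpoints in different components.
E-H (1): add — endpoints in different components.
G-I (2): add — endpoints in different components.
F-I (6): add — endpoints in different components.
The 4th edge added is F-I.

F-I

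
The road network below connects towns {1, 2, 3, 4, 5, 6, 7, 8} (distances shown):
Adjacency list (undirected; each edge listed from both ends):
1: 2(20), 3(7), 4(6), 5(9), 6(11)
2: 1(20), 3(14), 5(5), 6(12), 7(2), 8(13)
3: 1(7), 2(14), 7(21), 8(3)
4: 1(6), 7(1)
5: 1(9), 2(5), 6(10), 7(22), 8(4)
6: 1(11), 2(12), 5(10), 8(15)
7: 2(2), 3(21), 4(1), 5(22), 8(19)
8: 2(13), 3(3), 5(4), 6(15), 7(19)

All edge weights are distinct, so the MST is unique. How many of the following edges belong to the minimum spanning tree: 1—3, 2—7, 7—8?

1

Kruskal: consider edges lightest-first.
4—7 (1): add — endpoints in different components.
2—7 (2): add — endpoints in different components.
3—8 (3): add — endpoints in different components.
5—8 (4): add — endpoints in different components.
2—5 (5): add — endpoints in different components.
1—4 (6): add — endpoints in different components.
1—3 (7): skip — 1 and 3 already connected.
1—5 (9): skip — 1 and 5 already connected.
5—6 (10): add — endpoints in different components.
MST edge set: {4—7, 2—7, 3—8, 5—8, 2—5, 1—4, 5—6}.
Of the listed edges, {2—7} are in the MST → 1.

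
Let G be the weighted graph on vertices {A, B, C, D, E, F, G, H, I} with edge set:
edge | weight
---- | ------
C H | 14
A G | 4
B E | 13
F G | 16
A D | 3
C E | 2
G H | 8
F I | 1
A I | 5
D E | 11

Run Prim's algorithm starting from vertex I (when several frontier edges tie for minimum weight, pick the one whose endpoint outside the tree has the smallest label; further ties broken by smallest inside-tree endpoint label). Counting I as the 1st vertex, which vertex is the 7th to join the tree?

Prim, starting at I.
Step 1: cheapest edge leaving the tree is F I (1); add F.
Step 2: cheapest edge leaving the tree is A I (5); add A.
Step 3: cheapest edge leaving the tree is A D (3); add D.
Step 4: cheapest edge leaving the tree is A G (4); add G.
Step 5: cheapest edge leaving the tree is G H (8); add H.
Step 6: cheapest edge leaving the tree is D E (11); add E.
Step 7: cheapest edge leaving the tree is C E (2); add C.
Step 8: cheapest edge leaving the tree is B E (13); add B.
Vertex order: I, F, A, D, G, H, E, C, B. The 7th vertex is E.

E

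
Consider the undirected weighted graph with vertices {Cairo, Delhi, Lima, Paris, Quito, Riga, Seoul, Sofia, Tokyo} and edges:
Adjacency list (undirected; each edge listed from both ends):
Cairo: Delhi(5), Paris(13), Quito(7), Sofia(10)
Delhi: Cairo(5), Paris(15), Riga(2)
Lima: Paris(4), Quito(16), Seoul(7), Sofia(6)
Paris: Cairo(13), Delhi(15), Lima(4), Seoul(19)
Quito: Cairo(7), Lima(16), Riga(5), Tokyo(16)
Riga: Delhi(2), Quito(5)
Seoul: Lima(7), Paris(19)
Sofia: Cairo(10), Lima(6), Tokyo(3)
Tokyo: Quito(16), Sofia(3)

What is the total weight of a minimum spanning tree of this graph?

42

Sort edges by weight, then run Kruskal:
Delhi-Riga (2): add — endpoints in different components.
Sofia-Tokyo (3): add — endpoints in different components.
Lima-Paris (4): add — endpoints in different components.
Cairo-Delhi (5): add — endpoints in different components.
Quito-Riga (5): add — endpoints in different components.
Lima-Sofia (6): add — endpoints in different components.
Cairo-Quito (7): skip — Quito and Cairo already connected.
Lima-Seoul (7): add — endpoints in different components.
Cairo-Sofia (10): add — endpoints in different components.
MST edges: Delhi-Riga, Sofia-Tokyo, Lima-Paris, Cairo-Delhi, Quito-Riga, Lima-Sofia, Lima-Seoul, Cairo-Sofia; total weight 2+3+4+5+5+6+7+10 = 42.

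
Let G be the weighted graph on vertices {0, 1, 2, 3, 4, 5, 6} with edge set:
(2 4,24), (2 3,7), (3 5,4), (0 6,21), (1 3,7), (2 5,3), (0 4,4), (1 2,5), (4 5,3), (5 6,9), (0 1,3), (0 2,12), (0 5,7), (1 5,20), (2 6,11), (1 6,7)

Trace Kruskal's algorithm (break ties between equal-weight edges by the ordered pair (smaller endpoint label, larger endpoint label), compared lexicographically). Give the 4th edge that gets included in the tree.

0-4

Kruskal: consider edges lightest-first.
0 1 (3): add. Components now {0,1} {2} {3} {4} {5} {6}
2 5 (3): add. Components now {0,1} {2,5} {3} {4} {6}
4 5 (3): add. Components now {0,1} {2,4,5} {3} {6}
0 4 (4): add. Components now {0,1,2,4,5} {3} {6}
3 5 (4): add. Components now {0,1,2,3,4,5} {6}
1 2 (5): skip — 1 and 2 already connected.
0 5 (7): skip — 0 and 5 already connected.
1 3 (7): skip — 1 and 3 already connected.
1 6 (7): add. Components now {0,1,2,3,4,5,6}
The 4th edge added is 0 4.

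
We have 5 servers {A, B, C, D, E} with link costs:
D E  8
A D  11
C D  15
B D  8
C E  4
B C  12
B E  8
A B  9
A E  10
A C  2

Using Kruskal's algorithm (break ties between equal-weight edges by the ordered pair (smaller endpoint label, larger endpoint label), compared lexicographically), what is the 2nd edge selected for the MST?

Kruskal's algorithm — process edges by increasing weight (ties by edge label):
A C (2): add — endpoints in different components.
C E (4): add — endpoints in different components.
B D (8): add — endpoints in different components.
B E (8): add — endpoints in different components.
The 2nd edge added is C E.

C-E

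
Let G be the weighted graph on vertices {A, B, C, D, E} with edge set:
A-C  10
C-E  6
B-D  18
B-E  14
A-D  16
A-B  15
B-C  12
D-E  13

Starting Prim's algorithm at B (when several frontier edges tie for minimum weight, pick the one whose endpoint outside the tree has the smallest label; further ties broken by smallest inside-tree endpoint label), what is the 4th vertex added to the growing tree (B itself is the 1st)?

A

Prim, starting at B.
Step 1: cheapest edge leaving the tree is B-C (12); add C.
Step 2: cheapest edge leaving the tree is C-E (6); add E.
Step 3: cheapest edge leaving the tree is A-C (10); add A.
Step 4: cheapest edge leaving the tree is D-E (13); add D.
Vertex order: B, C, E, A, D. The 4th vertex is A.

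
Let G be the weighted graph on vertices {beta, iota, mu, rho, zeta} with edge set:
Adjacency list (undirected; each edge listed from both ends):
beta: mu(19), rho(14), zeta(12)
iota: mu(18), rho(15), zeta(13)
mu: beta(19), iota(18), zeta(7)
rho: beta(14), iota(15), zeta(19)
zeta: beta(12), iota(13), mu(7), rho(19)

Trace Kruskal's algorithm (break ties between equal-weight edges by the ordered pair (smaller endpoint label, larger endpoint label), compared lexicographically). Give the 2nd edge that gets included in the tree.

beta-zeta

Kruskal: consider edges lightest-first.
mu–zeta (7): add. Components now {iota} {mu,zeta} {beta} {rho}
beta–zeta (12): add. Components now {iota} {beta,mu,zeta} {rho}
iota–zeta (13): add. Components now {beta,iota,mu,zeta} {rho}
beta–rho (14): add. Components now {beta,iota,mu,rho,zeta}
The 2nd edge added is beta–zeta.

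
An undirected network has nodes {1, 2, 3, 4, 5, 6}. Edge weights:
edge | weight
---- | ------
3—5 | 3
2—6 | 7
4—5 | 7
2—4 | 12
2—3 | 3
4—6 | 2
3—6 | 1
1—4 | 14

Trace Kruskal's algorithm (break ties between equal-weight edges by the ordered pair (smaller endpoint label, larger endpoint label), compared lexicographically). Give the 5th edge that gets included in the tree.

1-4

Kruskal: consider edges lightest-first.
3—6 (1): add — endpoints in different components.
4—6 (2): add — endpoints in different components.
2—3 (3): add — endpoints in different components.
3—5 (3): add — endpoints in different components.
2—6 (7): skip — 2 and 6 already connected.
4—5 (7): skip — 4 and 5 already connected.
2—4 (12): skip — 2 and 4 already connected.
1—4 (14): add — endpoints in different components.
The 5th edge added is 1—4.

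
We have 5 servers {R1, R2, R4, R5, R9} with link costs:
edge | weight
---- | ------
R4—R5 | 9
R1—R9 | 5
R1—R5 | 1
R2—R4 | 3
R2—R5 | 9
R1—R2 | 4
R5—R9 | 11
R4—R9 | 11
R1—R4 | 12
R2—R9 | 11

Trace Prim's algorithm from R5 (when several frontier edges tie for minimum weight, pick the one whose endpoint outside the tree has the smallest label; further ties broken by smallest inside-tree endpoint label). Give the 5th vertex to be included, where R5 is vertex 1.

Grow the tree from R5 using Prim:
Step 1: cheapest edge leaving the tree is R1—R5 (1); add R1.
Step 2: cheapest edge leaving the tree is R1—R2 (4); add R2.
Step 3: cheapest edge leaving the tree is R2—R4 (3); add R4.
Step 4: cheapest edge leaving the tree is R1—R9 (5); add R9.
Vertex order: R5, R1, R2, R4, R9. The 5th vertex is R9.

R9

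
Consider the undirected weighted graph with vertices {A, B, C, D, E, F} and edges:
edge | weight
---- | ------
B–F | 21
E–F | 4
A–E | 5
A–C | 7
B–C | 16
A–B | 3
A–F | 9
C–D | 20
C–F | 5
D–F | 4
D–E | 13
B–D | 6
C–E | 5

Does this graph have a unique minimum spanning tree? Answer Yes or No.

Kruskal's algorithm — process edges by increasing weight (ties by edge label):
A–B (3): add. Components now {A,B} {C} {D} {E} {F}
D–F (4): add. Components now {A,B} {C} {D,F} {E}
E–F (4): add. Components now {A,B} {C} {D,E,F}
A–E (5): add. Components now {A,B,D,E,F} {C}
C–E (5): add. Components now {A,B,C,D,E,F}
Non-tree edge C–F has weight 5, equal to the heaviest edge on its tree cycle — swapping gives another MST of the same weight. Not unique.

No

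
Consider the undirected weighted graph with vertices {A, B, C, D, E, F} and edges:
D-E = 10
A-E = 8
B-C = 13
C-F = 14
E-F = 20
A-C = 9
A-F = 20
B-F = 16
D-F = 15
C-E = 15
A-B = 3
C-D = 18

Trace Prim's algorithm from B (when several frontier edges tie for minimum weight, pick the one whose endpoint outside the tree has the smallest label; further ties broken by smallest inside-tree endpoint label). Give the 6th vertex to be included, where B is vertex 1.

Grow the tree from B using Prim:
Step 1: cheapest edge leaving the tree is A-B (3); add A.
Step 2: cheapest edge leaving the tree is A-E (8); add E.
Step 3: cheapest edge leaving the tree is A-C (9); add C.
Step 4: cheapest edge leaving the tree is D-E (10); add D.
Step 5: cheapest edge leaving the tree is C-F (14); add F.
Vertex order: B, A, E, C, D, F. The 6th vertex is F.

F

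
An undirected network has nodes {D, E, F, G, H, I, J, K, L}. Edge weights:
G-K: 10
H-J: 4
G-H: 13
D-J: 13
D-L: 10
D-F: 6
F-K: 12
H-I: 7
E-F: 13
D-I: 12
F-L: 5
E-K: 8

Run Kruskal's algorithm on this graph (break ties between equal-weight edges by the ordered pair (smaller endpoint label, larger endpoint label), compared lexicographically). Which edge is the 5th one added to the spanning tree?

E-K

Sort edges by weight, then run Kruskal:
H-J (4): add — endpoints in different components.
F-L (5): add — endpoints in different components.
D-F (6): add — endpoints in different components.
H-I (7): add — endpoints in different components.
E-K (8): add — endpoints in different components.
D-L (10): skip — D and L already connected.
G-K (10): add — endpoints in different components.
D-I (12): add — endpoints in different components.
F-K (12): add — endpoints in different components.
The 5th edge added is E-K.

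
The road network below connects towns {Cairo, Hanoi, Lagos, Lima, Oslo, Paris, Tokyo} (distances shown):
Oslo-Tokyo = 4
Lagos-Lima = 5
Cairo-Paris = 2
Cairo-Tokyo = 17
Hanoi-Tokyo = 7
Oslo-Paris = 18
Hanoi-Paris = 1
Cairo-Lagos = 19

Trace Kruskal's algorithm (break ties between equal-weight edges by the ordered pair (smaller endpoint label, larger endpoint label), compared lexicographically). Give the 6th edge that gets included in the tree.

Cairo-Lagos

Kruskal: consider edges lightest-first.
Hanoi-Paris (1): add. Components now {Cairo} {Lagos} {Lima} {Tokyo} {Hanoi,Paris} {Oslo}
Cairo-Paris (2): add. Components now {Cairo,Hanoi,Paris} {Lagos} {Lima} {Tokyo} {Oslo}
Oslo-Tokyo (4): add. Components now {Cairo,Hanoi,Paris} {Lagos} {Lima} {Oslo,Tokyo}
Lagos-Lima (5): add. Components now {Cairo,Hanoi,Paris} {Lagos,Lima} {Oslo,Tokyo}
Hanoi-Tokyo (7): add. Components now {Cairo,Hanoi,Oslo,Paris,Tokyo} {Lagos,Lima}
Cairo-Tokyo (17): skip — Cairo and Tokyo already connected.
Oslo-Paris (18): skip — Oslo and Paris already connected.
Cairo-Lagos (19): add. Components now {Cairo,Hanoi,Lagos,Lima,Oslo,Paris,Tokyo}
The 6th edge added is Cairo-Lagos.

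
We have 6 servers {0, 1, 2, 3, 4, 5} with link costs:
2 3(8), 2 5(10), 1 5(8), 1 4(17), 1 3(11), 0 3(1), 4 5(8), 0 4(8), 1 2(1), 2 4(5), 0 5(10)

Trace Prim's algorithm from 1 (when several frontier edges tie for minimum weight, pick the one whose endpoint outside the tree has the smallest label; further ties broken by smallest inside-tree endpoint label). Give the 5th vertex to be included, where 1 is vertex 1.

3

Prim's algorithm from 1:
Step 1: frontier [1 2 1, 1 5 8, 1 3 11, 1 4 17] → take 1 2 (1); add 2.
Step 2: frontier [1 5 8, 1 3 11, 1 4 17, 2 4 5, 2 3 8, 2 5 10] → take 2 4 (5); add 4.
Step 3: frontier [1 5 8, 1 3 11, 2 3 8, 2 5 10, 0 4 8, 4 5 8] → take 0 4 (8); add 0.
Step 4: frontier [0 3 1, 0 5 10, 1 5 8, 1 3 11, 2 3 8, 2 5 10, 4 5 8] → take 0 3 (1); add 3.
Step 5: frontier [0 5 10, 1 5 8, 2 5 10, 4 5 8] → take 1 5 (8); add 5.
Vertex order: 1, 2, 4, 0, 3, 5. The 5th vertex is 3.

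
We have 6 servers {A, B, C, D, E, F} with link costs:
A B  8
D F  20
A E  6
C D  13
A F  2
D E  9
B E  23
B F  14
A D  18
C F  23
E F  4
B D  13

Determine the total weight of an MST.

36

Kruskal: consider edges lightest-first.
A F (2): add — endpoints in different components.
E F (4): add — endpoints in different components.
A E (6): skip — A and E already connected.
A B (8): add — endpoints in different components.
D E (9): add — endpoints in different components.
B D (13): skip — B and D already connected.
C D (13): add — endpoints in different components.
MST edges: A F, E F, A B, D E, C D; total weight 2+4+8+9+13 = 36.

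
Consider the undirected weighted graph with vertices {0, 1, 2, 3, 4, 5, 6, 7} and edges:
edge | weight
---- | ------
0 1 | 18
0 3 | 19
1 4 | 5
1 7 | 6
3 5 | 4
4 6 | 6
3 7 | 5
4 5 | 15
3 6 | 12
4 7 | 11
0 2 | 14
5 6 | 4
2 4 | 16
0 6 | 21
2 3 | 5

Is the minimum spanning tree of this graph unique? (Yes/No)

No

Kruskal: consider edges lightest-first.
3 5 (4): add — endpoints in different components.
5 6 (4): add — endpoints in different components.
1 4 (5): add — endpoints in different components.
2 3 (5): add — endpoints in different components.
3 7 (5): add — endpoints in different components.
1 7 (6): add — endpoints in different components.
4 6 (6): skip — 4 and 6 already connected.
4 7 (11): skip — 4 and 7 already connected.
3 6 (12): skip — 3 and 6 already connected.
0 2 (14): add — endpoints in different components.
Non-tree edge 4 6 has weight 6, equal to the heaviest edge on its tree cycle — swapping gives another MST of the same weight. Not unique.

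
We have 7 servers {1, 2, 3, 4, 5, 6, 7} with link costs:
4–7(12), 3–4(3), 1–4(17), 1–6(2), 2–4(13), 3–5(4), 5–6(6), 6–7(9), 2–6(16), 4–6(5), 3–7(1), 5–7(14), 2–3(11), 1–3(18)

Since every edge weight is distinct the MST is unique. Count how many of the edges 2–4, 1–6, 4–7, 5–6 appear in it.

Sort edges by weight, then run Kruskal:
3–7 (1): add — endpoints in different components.
1–6 (2): add — endpoints in different components.
3–4 (3): add — endpoints in different components.
3–5 (4): add — endpoints in different components.
4–6 (5): add — endpoints in different components.
5–6 (6): skip — 5 and 6 already connected.
6–7 (9): skip — 6 and 7 already connected.
2–3 (11): add — endpoints in different components.
MST edge set: {3–7, 1–6, 3–4, 3–5, 4–6, 2–3}.
Of the listed edges, {1–6} are in the MST → 1.

1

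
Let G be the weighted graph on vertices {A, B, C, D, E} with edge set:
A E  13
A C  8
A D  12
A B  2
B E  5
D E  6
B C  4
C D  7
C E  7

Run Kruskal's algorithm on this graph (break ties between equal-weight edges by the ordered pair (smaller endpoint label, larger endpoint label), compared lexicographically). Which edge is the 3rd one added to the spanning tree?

B-E

Sort edges by weight, then run Kruskal:
A B (2): add — endpoints in different components.
B C (4): add — endpoints in different components.
B E (5): add — endpoints in different components.
D E (6): add — endpoints in different components.
The 3rd edge added is B E.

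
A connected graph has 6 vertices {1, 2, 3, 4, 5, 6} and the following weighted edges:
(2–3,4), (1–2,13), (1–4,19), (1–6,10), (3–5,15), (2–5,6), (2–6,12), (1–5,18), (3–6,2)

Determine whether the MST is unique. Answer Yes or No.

Kruskal's algorithm — process edges by increasing weight (ties by edge label):
3–6 (2): add — endpoints in different components.
2–3 (4): add — endpoints in different components.
2–5 (6): add — endpoints in different components.
1–6 (10): add — endpoints in different components.
2–6 (12): skip — 2 and 6 already connected.
1–2 (13): skip — 1 and 2 already connected.
3–5 (15): skip — 3 and 5 already connected.
1–5 (18): skip — 1 and 5 already connected.
1–4 (19): add — endpoints in different components.
Every non-tree edge has weight strictly greater than the heaviest edge on the tree path between its endpoints, so the MST is unique.

Yes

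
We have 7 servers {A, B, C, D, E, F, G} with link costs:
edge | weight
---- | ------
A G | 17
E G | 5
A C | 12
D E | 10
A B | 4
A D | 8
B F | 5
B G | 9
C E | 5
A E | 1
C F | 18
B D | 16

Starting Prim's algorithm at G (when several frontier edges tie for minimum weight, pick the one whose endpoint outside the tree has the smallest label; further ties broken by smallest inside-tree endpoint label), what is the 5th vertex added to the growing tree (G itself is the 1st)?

C

Prim's algorithm from G:
Step 1: frontier [E G 5, B G 9, A G 17] → take E G (5); add E.
Step 2: frontier [A E 1, C E 5, D E 10, B G 9, A G 17] → take A E (1); add A.
Step 3: frontier [A B 4, A D 8, A C 12, C E 5, D E 10, B G 9] → take A B (4); add B.
Step 4: frontier [A D 8, A C 12, B F 5, B D 16, C E 5, D E 10] → take C E (5); add C.
Step 5: frontier [A D 8, B F 5, B D 16, C F 18, D E 10] → take B F (5); add F.
Step 6: frontier [A D 8, B D 16, D E 10] → take A D (8); add D.
Vertex order: G, E, A, B, C, F, D. The 5th vertex is C.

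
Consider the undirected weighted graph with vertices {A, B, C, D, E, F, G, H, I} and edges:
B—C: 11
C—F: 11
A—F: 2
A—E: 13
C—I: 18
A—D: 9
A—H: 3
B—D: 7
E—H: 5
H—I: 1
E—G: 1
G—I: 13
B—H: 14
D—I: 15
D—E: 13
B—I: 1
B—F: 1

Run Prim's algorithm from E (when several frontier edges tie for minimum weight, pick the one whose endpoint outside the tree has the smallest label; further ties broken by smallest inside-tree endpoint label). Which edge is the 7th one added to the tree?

Prim, starting at E.
Step 1: cheapest edge leaving the tree is E—G (1); add G.
Step 2: cheapest edge leaving the tree is E—H (5); add H.
Step 3: cheapest edge leaving the tree is H—I (1); add I.
Step 4: cheapest edge leaving the tree is B—I (1); add B.
Step 5: cheapest edge leaving the tree is B—F (1); add F.
Step 6: cheapest edge leaving the tree is A—F (2); add A.
Step 7: cheapest edge leaving the tree is B—D (7); add D.
Step 8: cheapest edge leaving the tree is B—C (11); add C.
The 7th edge added is B—D.

B-D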